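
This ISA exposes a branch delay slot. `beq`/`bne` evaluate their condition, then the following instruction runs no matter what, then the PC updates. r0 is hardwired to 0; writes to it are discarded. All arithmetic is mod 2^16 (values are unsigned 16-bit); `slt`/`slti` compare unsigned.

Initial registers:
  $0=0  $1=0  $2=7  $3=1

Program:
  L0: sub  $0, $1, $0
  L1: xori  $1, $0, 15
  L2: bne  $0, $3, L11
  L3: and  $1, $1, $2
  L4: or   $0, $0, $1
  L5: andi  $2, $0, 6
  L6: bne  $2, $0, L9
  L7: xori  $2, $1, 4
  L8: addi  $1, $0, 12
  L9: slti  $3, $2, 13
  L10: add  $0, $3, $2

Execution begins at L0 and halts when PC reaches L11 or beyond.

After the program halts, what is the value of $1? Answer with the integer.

7

#0 sub  $0, $1, $0 ; 0/0/7/1
#1 xori  $1, $0, 15 ; 0/15/7/1
#2 bne  $0, $3, L11 ; 0/15/7/1 ; →target
#3 and  $1, $1, $2 ; 0/7/7/1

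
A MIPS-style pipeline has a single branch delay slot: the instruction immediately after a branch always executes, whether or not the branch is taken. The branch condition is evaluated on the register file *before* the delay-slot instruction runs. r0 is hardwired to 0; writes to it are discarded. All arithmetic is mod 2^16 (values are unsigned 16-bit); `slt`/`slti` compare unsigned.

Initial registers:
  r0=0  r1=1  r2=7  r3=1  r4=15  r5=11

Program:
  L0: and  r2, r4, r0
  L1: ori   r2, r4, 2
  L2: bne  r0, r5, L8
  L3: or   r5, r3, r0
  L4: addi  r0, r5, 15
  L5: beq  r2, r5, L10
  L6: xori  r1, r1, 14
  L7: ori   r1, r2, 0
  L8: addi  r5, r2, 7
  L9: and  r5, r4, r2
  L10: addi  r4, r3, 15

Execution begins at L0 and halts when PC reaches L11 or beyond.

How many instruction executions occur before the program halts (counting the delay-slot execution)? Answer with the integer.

  step pc=0: and  r2, r4, r0  regs=(0,1,0,1,15,11)
  step pc=1: ori   r2, r4, 2  regs=(0,1,15,1,15,11)
  step pc=2: bne  r0, r5, L8  cond=T  regs=(0,1,15,1,15,11)
  step pc=3: or   r5, r3, r0  regs=(0,1,15,1,15,1)
  step pc=8: addi  r5, r2, 7  regs=(0,1,15,1,15,22)
  step pc=9: and  r5, r4, r2  regs=(0,1,15,1,15,15)
  step pc=10: addi  r4, r3, 15  regs=(0,1,15,1,16,15)

7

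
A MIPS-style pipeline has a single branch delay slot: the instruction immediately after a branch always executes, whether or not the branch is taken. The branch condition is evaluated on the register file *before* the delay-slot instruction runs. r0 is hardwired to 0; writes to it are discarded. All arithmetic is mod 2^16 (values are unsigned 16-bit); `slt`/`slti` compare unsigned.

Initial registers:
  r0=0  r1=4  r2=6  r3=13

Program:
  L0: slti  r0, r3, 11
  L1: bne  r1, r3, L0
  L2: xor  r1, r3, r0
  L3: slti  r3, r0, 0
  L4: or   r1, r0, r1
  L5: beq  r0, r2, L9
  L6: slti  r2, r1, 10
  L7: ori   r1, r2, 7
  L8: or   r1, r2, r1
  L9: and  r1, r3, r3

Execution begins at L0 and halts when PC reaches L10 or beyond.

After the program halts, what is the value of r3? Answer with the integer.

0

  step pc=0: slti  r0, r3, 11  regs=(0,4,6,13)
  step pc=1: bne  r1, r3, L0  cond=T  regs=(0,4,6,13)
  step pc=2: xor  r1, r3, r0  regs=(0,13,6,13)
  step pc=0: slti  r0, r3, 11  regs=(0,13,6,13)
  step pc=1: bne  r1, r3, L0  cond=F  regs=(0,13,6,13)
  step pc=2: xor  r1, r3, r0  regs=(0,13,6,13)
  step pc=3: slti  r3, r0, 0  regs=(0,13,6,0)
  step pc=4: or   r1, r0, r1  regs=(0,13,6,0)
  step pc=5: beq  r0, r2, L9  cond=F  regs=(0,13,6,0)
  step pc=6: slti  r2, r1, 10  regs=(0,13,0,0)
  step pc=7: ori   r1, r2, 7  regs=(0,7,0,0)
  step pc=8: or   r1, r2, r1  regs=(0,7,0,0)
  step pc=9: and  r1, r3, r3  regs=(0,0,0,0)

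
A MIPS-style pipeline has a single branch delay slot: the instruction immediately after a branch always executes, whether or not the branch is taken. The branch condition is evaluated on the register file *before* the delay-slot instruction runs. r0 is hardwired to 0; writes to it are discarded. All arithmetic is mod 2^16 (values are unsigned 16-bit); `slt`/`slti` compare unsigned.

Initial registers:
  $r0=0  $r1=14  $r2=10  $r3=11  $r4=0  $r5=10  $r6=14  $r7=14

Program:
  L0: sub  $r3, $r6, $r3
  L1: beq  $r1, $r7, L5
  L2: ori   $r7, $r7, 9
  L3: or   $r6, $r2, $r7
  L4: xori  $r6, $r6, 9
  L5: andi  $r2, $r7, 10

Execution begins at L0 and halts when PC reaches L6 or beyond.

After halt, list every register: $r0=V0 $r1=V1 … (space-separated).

$r0=0 $r1=14 $r2=10 $r3=3 $r4=0 $r5=10 $r6=14 $r7=15

[0] sub  $r3, $r6, $r3  →  {$r0:0, $r1:14, $r2:10, $r3:3, $r4:0, $r5:10, $r6:14, $r7:14}
[1] beq  $r1, $r7, L5  →  {$r0:0, $r1:14, $r2:10, $r3:3, $r4:0, $r5:10, $r6:14, $r7:14}  ⟨branch taken⟩
[2] ori   $r7, $r7, 9  →  {$r0:0, $r1:14, $r2:10, $r3:3, $r4:0, $r5:10, $r6:14, $r7:15}
[5] andi  $r2, $r7, 10  →  {$r0:0, $r1:14, $r2:10, $r3:3, $r4:0, $r5:10, $r6:14, $r7:15}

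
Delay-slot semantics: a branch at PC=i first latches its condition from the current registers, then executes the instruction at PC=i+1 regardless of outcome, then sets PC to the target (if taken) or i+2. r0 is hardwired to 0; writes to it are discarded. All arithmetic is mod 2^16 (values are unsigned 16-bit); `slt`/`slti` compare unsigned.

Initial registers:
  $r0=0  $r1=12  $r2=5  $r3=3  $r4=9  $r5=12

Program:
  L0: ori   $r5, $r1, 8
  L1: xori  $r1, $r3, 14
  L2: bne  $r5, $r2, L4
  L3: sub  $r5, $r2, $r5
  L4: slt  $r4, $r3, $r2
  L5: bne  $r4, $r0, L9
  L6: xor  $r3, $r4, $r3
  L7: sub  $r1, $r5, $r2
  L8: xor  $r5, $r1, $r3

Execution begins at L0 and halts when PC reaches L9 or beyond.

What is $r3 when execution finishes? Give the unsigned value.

2

PC=0  ori   $r5, $r1, 8      | $r0=0 $r1=12 $r2=5 $r3=3 $r4=9 $r5=12
PC=1  xori  $r1, $r3, 14     | $r0=0 $r1=13 $r2=5 $r3=3 $r4=9 $r5=12
PC=2  bne  $r5, $r2, L4      | $r0=0 $r1=13 $r2=5 $r3=3 $r4=9 $r5=12  [TAKEN]
PC=3  sub  $r5, $r2, $r5     | $r0=0 $r1=13 $r2=5 $r3=3 $r4=9 $r5=65529
PC=4  slt  $r4, $r3, $r2     | $r0=0 $r1=13 $r2=5 $r3=3 $r4=1 $r5=65529
PC=5  bne  $r4, $r0, L9      | $r0=0 $r1=13 $r2=5 $r3=3 $r4=1 $r5=65529  [TAKEN]
PC=6  xor  $r3, $r4, $r3     | $r0=0 $r1=13 $r2=5 $r3=2 $r4=1 $r5=65529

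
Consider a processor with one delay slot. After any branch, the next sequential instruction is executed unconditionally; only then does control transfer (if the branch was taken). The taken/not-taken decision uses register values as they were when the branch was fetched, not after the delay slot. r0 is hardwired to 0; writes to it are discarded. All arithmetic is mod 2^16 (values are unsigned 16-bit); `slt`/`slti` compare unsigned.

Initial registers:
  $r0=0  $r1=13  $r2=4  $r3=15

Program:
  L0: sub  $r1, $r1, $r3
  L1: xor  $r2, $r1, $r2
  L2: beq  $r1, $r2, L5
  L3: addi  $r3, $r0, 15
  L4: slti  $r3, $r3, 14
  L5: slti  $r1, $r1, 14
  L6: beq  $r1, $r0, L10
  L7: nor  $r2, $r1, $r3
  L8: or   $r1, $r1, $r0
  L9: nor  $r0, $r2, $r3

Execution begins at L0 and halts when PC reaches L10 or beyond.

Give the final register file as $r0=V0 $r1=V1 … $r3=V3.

[0] sub  $r1, $r1, $r3  →  {$r0:0, $r1:65534, $r2:4, $r3:15}
[1] xor  $r2, $r1, $r2  →  {$r0:0, $r1:65534, $r2:65530, $r3:15}
[2] beq  $r1, $r2, L5  →  {$r0:0, $r1:65534, $r2:65530, $r3:15}  ⟨branch fallthrough⟩
[3] addi  $r3, $r0, 15  →  {$r0:0, $r1:65534, $r2:65530, $r3:15}
[4] slti  $r3, $r3, 14  →  {$r0:0, $r1:65534, $r2:65530, $r3:0}
[5] slti  $r1, $r1, 14  →  {$r0:0, $r1:0, $r2:65530, $r3:0}
[6] beq  $r1, $r0, L10  →  {$r0:0, $r1:0, $r2:65530, $r3:0}  ⟨branch taken⟩
[7] nor  $r2, $r1, $r3  →  {$r0:0, $r1:0, $r2:65535, $r3:0}

$r0=0 $r1=0 $r2=65535 $r3=0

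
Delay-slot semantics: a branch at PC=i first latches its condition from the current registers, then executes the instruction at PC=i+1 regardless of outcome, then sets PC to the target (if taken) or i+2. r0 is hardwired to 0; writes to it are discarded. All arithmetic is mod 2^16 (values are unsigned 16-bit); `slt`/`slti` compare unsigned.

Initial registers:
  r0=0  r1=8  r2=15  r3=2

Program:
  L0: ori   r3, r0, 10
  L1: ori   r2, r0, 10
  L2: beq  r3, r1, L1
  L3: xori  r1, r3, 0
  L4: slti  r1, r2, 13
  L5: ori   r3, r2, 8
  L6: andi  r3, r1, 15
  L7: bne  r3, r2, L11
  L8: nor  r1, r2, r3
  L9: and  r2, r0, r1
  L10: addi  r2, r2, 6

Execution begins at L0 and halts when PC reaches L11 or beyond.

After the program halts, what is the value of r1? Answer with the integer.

PC=0  ori   r3, r0, 10       | r0=0 r1=8 r2=15 r3=10
PC=1  ori   r2, r0, 10       | r0=0 r1=8 r2=10 r3=10
PC=2  beq  r3, r1, L1        | r0=0 r1=8 r2=10 r3=10  [not taken]
PC=3  xori  r1, r3, 0        | r0=0 r1=10 r2=10 r3=10
PC=4  slti  r1, r2, 13       | r0=0 r1=1 r2=10 r3=10
PC=5  ori   r3, r2, 8        | r0=0 r1=1 r2=10 r3=10
PC=6  andi  r3, r1, 15       | r0=0 r1=1 r2=10 r3=1
PC=7  bne  r3, r2, L11       | r0=0 r1=1 r2=10 r3=1  [TAKEN]
PC=8  nor  r1, r2, r3        | r0=0 r1=65524 r2=10 r3=1

65524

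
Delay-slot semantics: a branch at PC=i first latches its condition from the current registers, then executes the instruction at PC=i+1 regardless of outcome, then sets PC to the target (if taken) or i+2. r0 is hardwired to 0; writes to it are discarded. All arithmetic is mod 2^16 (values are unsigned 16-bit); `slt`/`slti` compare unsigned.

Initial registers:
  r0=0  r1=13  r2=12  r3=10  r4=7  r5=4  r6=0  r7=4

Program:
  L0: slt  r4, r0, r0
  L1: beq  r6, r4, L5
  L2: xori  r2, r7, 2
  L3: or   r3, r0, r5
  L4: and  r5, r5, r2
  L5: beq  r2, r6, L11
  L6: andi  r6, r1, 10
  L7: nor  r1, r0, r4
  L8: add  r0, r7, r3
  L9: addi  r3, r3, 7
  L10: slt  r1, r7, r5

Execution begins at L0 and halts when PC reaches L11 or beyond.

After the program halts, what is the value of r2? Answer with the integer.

PC=0  slt  r4, r0, r0        | r0=0 r1=13 r2=12 r3=10 r4=0 r5=4 r6=0 r7=4
PC=1  beq  r6, r4, L5        | r0=0 r1=13 r2=12 r3=10 r4=0 r5=4 r6=0 r7=4  [TAKEN]
PC=2  xori  r2, r7, 2        | r0=0 r1=13 r2=6 r3=10 r4=0 r5=4 r6=0 r7=4
PC=5  beq  r2, r6, L11       | r0=0 r1=13 r2=6 r3=10 r4=0 r5=4 r6=0 r7=4  [not taken]
PC=6  andi  r6, r1, 10       | r0=0 r1=13 r2=6 r3=10 r4=0 r5=4 r6=8 r7=4
PC=7  nor  r1, r0, r4        | r0=0 r1=65535 r2=6 r3=10 r4=0 r5=4 r6=8 r7=4
PC=8  add  r0, r7, r3        | r0=0 r1=65535 r2=6 r3=10 r4=0 r5=4 r6=8 r7=4
PC=9  addi  r3, r3, 7        | r0=0 r1=65535 r2=6 r3=17 r4=0 r5=4 r6=8 r7=4
PC=10 slt  r1, r7, r5        | r0=0 r1=0 r2=6 r3=17 r4=0 r5=4 r6=8 r7=4

6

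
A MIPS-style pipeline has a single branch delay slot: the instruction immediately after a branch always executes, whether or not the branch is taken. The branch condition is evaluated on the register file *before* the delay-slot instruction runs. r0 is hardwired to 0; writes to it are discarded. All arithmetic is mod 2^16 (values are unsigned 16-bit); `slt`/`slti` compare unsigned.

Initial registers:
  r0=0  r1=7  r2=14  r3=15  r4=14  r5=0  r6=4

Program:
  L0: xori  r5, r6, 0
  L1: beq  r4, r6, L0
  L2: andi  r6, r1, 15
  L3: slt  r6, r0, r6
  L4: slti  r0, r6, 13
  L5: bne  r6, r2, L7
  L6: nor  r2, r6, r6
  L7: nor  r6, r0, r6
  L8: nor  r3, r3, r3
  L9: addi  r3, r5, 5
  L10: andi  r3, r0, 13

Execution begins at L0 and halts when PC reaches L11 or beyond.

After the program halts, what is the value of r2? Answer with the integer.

  step pc=0: xori  r5, r6, 0  regs=(0,7,14,15,14,4,4)
  step pc=1: beq  r4, r6, L0  cond=F  regs=(0,7,14,15,14,4,4)
  step pc=2: andi  r6, r1, 15  regs=(0,7,14,15,14,4,7)
  step pc=3: slt  r6, r0, r6  regs=(0,7,14,15,14,4,1)
  step pc=4: slti  r0, r6, 13  regs=(0,7,14,15,14,4,1)
  step pc=5: bne  r6, r2, L7  cond=T  regs=(0,7,14,15,14,4,1)
  step pc=6: nor  r2, r6, r6  regs=(0,7,65534,15,14,4,1)
  step pc=7: nor  r6, r0, r6  regs=(0,7,65534,15,14,4,65534)
  step pc=8: nor  r3, r3, r3  regs=(0,7,65534,65520,14,4,65534)
  step pc=9: addi  r3, r5, 5  regs=(0,7,65534,9,14,4,65534)
  step pc=10: andi  r3, r0, 13  regs=(0,7,65534,0,14,4,65534)

65534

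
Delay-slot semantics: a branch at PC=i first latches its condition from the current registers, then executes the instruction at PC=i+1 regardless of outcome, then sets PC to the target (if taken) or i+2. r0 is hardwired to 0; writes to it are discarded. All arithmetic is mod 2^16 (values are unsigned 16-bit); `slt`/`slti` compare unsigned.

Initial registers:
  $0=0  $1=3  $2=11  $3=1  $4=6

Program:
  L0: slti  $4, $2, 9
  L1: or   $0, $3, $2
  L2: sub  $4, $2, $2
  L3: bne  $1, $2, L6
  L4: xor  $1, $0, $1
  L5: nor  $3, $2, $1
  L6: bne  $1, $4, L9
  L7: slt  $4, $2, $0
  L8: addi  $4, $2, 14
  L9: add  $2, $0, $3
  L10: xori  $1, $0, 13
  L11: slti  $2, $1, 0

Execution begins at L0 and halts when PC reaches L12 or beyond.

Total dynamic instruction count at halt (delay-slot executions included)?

PC=0  slti  $4, $2, 9        | $0=0 $1=3 $2=11 $3=1 $4=0
PC=1  or   $0, $3, $2        | $0=0 $1=3 $2=11 $3=1 $4=0
PC=2  sub  $4, $2, $2        | $0=0 $1=3 $2=11 $3=1 $4=0
PC=3  bne  $1, $2, L6        | $0=0 $1=3 $2=11 $3=1 $4=0  [TAKEN]
PC=4  xor  $1, $0, $1        | $0=0 $1=3 $2=11 $3=1 $4=0
PC=6  bne  $1, $4, L9        | $0=0 $1=3 $2=11 $3=1 $4=0  [TAKEN]
PC=7  slt  $4, $2, $0        | $0=0 $1=3 $2=11 $3=1 $4=0
PC=9  add  $2, $0, $3        | $0=0 $1=3 $2=1 $3=1 $4=0
PC=10 xori  $1, $0, 13       | $0=0 $1=13 $2=1 $3=1 $4=0
PC=11 slti  $2, $1, 0        | $0=0 $1=13 $2=0 $3=1 $4=0

10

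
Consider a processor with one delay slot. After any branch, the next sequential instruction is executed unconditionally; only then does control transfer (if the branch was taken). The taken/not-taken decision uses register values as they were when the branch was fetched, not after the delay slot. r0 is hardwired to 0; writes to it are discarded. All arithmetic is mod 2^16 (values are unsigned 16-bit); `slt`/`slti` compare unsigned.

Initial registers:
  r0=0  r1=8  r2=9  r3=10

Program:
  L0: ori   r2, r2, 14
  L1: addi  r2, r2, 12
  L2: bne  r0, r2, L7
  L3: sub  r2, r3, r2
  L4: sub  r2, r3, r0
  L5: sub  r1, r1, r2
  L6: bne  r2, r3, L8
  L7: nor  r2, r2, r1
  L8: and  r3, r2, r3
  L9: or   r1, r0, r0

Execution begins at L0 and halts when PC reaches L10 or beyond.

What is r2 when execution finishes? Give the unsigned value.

16

  step pc=0: ori   r2, r2, 14  regs=(0,8,15,10)
  step pc=1: addi  r2, r2, 12  regs=(0,8,27,10)
  step pc=2: bne  r0, r2, L7  cond=T  regs=(0,8,27,10)
  step pc=3: sub  r2, r3, r2  regs=(0,8,65519,10)
  step pc=7: nor  r2, r2, r1  regs=(0,8,16,10)
  step pc=8: and  r3, r2, r3  regs=(0,8,16,0)
  step pc=9: or   r1, r0, r0  regs=(0,0,16,0)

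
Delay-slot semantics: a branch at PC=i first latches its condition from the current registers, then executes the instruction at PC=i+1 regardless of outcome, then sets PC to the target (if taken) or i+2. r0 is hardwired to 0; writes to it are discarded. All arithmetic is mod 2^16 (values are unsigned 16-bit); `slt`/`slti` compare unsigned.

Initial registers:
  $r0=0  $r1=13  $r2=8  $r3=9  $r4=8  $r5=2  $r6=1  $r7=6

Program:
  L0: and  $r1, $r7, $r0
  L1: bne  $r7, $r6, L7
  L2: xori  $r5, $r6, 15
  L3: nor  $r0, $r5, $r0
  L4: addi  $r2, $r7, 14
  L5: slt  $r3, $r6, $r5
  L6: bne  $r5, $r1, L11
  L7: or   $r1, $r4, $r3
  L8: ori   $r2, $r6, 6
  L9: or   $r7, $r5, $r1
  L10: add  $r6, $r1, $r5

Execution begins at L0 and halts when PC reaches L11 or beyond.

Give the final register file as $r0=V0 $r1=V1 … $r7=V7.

$r0=0 $r1=9 $r2=7 $r3=9 $r4=8 $r5=14 $r6=23 $r7=15

#0 and  $r1, $r7, $r0 ; 0/0/8/9/8/2/1/6
#1 bne  $r7, $r6, L7 ; 0/0/8/9/8/2/1/6 ; →target
#2 xori  $r5, $r6, 15 ; 0/0/8/9/8/14/1/6
#7 or   $r1, $r4, $r3 ; 0/9/8/9/8/14/1/6
#8 ori   $r2, $r6, 6 ; 0/9/7/9/8/14/1/6
#9 or   $r7, $r5, $r1 ; 0/9/7/9/8/14/1/15
#10 add  $r6, $r1, $r5 ; 0/9/7/9/8/14/23/15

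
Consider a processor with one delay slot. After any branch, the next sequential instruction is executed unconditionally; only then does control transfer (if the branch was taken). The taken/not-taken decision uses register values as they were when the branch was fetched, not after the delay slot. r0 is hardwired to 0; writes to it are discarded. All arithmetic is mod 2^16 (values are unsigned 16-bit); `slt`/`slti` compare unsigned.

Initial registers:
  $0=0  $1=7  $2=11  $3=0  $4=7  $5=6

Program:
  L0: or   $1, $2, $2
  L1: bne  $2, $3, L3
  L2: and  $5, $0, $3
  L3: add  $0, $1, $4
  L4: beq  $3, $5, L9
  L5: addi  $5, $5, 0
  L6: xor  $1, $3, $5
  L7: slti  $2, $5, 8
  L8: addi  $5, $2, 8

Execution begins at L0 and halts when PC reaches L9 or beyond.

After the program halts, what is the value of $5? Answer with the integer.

[0] or   $1, $2, $2  →  {$0:0, $1:11, $2:11, $3:0, $4:7, $5:6}
[1] bne  $2, $3, L3  →  {$0:0, $1:11, $2:11, $3:0, $4:7, $5:6}  ⟨branch taken⟩
[2] and  $5, $0, $3  →  {$0:0, $1:11, $2:11, $3:0, $4:7, $5:0}
[3] add  $0, $1, $4  →  {$0:0, $1:11, $2:11, $3:0, $4:7, $5:0}
[4] beq  $3, $5, L9  →  {$0:0, $1:11, $2:11, $3:0, $4:7, $5:0}  ⟨branch taken⟩
[5] addi  $5, $5, 0  →  {$0:0, $1:11, $2:11, $3:0, $4:7, $5:0}

0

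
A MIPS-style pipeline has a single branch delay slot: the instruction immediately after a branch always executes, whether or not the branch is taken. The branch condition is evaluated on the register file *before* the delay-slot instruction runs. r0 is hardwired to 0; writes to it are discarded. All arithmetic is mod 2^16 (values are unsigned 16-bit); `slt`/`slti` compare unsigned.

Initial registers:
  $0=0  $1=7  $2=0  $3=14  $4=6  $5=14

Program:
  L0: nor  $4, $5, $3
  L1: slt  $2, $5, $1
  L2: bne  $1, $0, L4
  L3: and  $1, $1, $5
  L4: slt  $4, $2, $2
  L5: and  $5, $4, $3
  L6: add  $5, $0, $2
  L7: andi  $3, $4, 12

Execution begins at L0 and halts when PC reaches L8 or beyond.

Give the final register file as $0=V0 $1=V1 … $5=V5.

$0=0 $1=6 $2=0 $3=0 $4=0 $5=0

[0] nor  $4, $5, $3  →  {$0:0, $1:7, $2:0, $3:14, $4:65521, $5:14}
[1] slt  $2, $5, $1  →  {$0:0, $1:7, $2:0, $3:14, $4:65521, $5:14}
[2] bne  $1, $0, L4  →  {$0:0, $1:7, $2:0, $3:14, $4:65521, $5:14}  ⟨branch taken⟩
[3] and  $1, $1, $5  →  {$0:0, $1:6, $2:0, $3:14, $4:65521, $5:14}
[4] slt  $4, $2, $2  →  {$0:0, $1:6, $2:0, $3:14, $4:0, $5:14}
[5] and  $5, $4, $3  →  {$0:0, $1:6, $2:0, $3:14, $4:0, $5:0}
[6] add  $5, $0, $2  →  {$0:0, $1:6, $2:0, $3:14, $4:0, $5:0}
[7] andi  $3, $4, 12  →  {$0:0, $1:6, $2:0, $3:0, $4:0, $5:0}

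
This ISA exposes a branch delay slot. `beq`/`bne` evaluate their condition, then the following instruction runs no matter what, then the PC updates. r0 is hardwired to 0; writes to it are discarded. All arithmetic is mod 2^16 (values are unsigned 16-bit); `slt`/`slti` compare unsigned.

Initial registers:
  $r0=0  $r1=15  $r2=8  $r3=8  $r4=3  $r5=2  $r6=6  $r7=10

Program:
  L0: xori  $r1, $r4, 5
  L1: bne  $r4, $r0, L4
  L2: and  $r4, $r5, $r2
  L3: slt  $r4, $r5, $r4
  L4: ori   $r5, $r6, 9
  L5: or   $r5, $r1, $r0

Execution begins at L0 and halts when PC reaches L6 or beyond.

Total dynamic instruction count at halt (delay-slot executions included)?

#0 xori  $r1, $r4, 5 ; 0/6/8/8/3/2/6/10
#1 bne  $r4, $r0, L4 ; 0/6/8/8/3/2/6/10 ; →target
#2 and  $r4, $r5, $r2 ; 0/6/8/8/0/2/6/10
#4 ori   $r5, $r6, 9 ; 0/6/8/8/0/15/6/10
#5 or   $r5, $r1, $r0 ; 0/6/8/8/0/6/6/10

5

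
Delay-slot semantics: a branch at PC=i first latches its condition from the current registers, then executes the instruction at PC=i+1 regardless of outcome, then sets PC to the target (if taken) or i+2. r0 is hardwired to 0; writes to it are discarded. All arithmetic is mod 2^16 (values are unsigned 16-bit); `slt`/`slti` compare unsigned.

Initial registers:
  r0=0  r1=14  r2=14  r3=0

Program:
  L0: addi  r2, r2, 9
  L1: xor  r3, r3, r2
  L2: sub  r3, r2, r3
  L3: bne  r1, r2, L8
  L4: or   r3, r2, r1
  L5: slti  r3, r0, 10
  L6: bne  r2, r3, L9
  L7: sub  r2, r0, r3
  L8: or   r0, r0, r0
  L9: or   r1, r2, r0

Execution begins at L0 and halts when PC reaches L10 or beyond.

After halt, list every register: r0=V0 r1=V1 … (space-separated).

[0] addi  r2, r2, 9  →  {r0:0, r1:14, r2:23, r3:0}
[1] xor  r3, r3, r2  →  {r0:0, r1:14, r2:23, r3:23}
[2] sub  r3, r2, r3  →  {r0:0, r1:14, r2:23, r3:0}
[3] bne  r1, r2, L8  →  {r0:0, r1:14, r2:23, r3:0}  ⟨branch taken⟩
[4] or   r3, r2, r1  →  {r0:0, r1:14, r2:23, r3:31}
[8] or   r0, r0, r0  →  {r0:0, r1:14, r2:23, r3:31}
[9] or   r1, r2, r0  →  {r0:0, r1:23, r2:23, r3:31}

r0=0 r1=23 r2=23 r3=31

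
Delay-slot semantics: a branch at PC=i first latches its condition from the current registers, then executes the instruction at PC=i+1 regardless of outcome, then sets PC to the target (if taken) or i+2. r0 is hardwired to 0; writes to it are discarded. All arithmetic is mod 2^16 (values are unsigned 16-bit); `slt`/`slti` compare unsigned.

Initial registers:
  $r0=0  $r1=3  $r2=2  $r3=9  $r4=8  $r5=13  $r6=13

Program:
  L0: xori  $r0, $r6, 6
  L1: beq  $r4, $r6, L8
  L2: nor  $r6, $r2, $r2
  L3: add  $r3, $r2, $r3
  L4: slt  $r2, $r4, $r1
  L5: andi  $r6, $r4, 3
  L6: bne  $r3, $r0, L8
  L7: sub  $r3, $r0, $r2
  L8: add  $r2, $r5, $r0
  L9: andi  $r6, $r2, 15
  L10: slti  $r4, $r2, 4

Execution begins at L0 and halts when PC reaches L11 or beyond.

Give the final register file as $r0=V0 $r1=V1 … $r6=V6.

[0] xori  $r0, $r6, 6  →  {$r0:0, $r1:3, $r2:2, $r3:9, $r4:8, $r5:13, $r6:13}
[1] beq  $r4, $r6, L8  →  {$r0:0, $r1:3, $r2:2, $r3:9, $r4:8, $r5:13, $r6:13}  ⟨branch fallthrough⟩
[2] nor  $r6, $r2, $r2  →  {$r0:0, $r1:3, $r2:2, $r3:9, $r4:8, $r5:13, $r6:65533}
[3] add  $r3, $r2, $r3  →  {$r0:0, $r1:3, $r2:2, $r3:11, $r4:8, $r5:13, $r6:65533}
[4] slt  $r2, $r4, $r1  →  {$r0:0, $r1:3, $r2:0, $r3:11, $r4:8, $r5:13, $r6:65533}
[5] andi  $r6, $r4, 3  →  {$r0:0, $r1:3, $r2:0, $r3:11, $r4:8, $r5:13, $r6:0}
[6] bne  $r3, $r0, L8  →  {$r0:0, $r1:3, $r2:0, $r3:11, $r4:8, $r5:13, $r6:0}  ⟨branch taken⟩
[7] sub  $r3, $r0, $r2  →  {$r0:0, $r1:3, $r2:0, $r3:0, $r4:8, $r5:13, $r6:0}
[8] add  $r2, $r5, $r0  →  {$r0:0, $r1:3, $r2:13, $r3:0, $r4:8, $r5:13, $r6:0}
[9] andi  $r6, $r2, 15  →  {$r0:0, $r1:3, $r2:13, $r3:0, $r4:8, $r5:13, $r6:13}
[10] slti  $r4, $r2, 4  →  {$r0:0, $r1:3, $r2:13, $r3:0, $r4:0, $r5:13, $r6:13}

$r0=0 $r1=3 $r2=13 $r3=0 $r4=0 $r5=13 $r6=13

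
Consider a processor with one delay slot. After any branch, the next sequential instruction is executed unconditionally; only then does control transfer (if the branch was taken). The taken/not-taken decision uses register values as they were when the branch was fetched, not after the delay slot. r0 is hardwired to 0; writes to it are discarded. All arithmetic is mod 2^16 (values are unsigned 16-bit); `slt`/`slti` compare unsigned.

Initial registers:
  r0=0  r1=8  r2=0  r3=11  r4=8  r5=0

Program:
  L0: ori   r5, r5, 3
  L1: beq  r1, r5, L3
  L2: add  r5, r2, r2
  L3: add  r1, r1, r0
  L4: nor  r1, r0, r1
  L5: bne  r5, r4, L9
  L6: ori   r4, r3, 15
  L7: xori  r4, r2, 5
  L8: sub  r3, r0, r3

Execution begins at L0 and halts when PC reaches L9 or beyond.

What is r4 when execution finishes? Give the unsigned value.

15

  step pc=0: ori   r5, r5, 3  regs=(0,8,0,11,8,3)
  step pc=1: beq  r1, r5, L3  cond=F  regs=(0,8,0,11,8,3)
  step pc=2: add  r5, r2, r2  regs=(0,8,0,11,8,0)
  step pc=3: add  r1, r1, r0  regs=(0,8,0,11,8,0)
  step pc=4: nor  r1, r0, r1  regs=(0,65527,0,11,8,0)
  step pc=5: bne  r5, r4, L9  cond=T  regs=(0,65527,0,11,8,0)
  step pc=6: ori   r4, r3, 15  regs=(0,65527,0,11,15,0)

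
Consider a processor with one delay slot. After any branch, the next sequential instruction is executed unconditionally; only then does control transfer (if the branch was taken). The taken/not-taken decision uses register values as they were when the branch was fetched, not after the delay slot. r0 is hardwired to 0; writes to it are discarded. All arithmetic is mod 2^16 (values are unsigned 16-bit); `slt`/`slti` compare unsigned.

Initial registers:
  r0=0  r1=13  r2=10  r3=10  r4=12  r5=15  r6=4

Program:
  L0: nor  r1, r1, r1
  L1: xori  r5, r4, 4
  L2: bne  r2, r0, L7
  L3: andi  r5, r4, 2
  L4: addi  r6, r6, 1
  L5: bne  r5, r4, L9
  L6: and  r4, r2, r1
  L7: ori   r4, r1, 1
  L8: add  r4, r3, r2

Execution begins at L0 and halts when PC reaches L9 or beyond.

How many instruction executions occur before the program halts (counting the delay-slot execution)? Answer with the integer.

6

PC=0  nor  r1, r1, r1        | r0=0 r1=65522 r2=10 r3=10 r4=12 r5=15 r6=4
PC=1  xori  r5, r4, 4        | r0=0 r1=65522 r2=10 r3=10 r4=12 r5=8 r6=4
PC=2  bne  r2, r0, L7        | r0=0 r1=65522 r2=10 r3=10 r4=12 r5=8 r6=4  [TAKEN]
PC=3  andi  r5, r4, 2        | r0=0 r1=65522 r2=10 r3=10 r4=12 r5=0 r6=4
PC=7  ori   r4, r1, 1        | r0=0 r1=65522 r2=10 r3=10 r4=65523 r5=0 r6=4
PC=8  add  r4, r3, r2        | r0=0 r1=65522 r2=10 r3=10 r4=20 r5=0 r6=4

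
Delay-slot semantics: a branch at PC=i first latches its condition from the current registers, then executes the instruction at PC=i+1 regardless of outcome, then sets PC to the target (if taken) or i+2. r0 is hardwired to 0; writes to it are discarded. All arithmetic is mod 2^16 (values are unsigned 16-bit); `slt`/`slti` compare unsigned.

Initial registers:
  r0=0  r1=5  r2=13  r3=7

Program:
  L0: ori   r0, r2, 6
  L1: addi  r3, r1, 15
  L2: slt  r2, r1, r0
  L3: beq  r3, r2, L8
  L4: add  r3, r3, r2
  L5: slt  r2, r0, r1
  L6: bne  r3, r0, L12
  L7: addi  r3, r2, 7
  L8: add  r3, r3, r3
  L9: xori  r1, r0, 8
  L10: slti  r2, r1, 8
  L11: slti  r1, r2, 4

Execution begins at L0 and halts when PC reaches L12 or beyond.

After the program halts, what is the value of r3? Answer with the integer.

8

PC=0  ori   r0, r2, 6        | r0=0 r1=5 r2=13 r3=7
PC=1  addi  r3, r1, 15       | r0=0 r1=5 r2=13 r3=20
PC=2  slt  r2, r1, r0        | r0=0 r1=5 r2=0 r3=20
PC=3  beq  r3, r2, L8        | r0=0 r1=5 r2=0 r3=20  [not taken]
PC=4  add  r3, r3, r2        | r0=0 r1=5 r2=0 r3=20
PC=5  slt  r2, r0, r1        | r0=0 r1=5 r2=1 r3=20
PC=6  bne  r3, r0, L12       | r0=0 r1=5 r2=1 r3=20  [TAKEN]
PC=7  addi  r3, r2, 7        | r0=0 r1=5 r2=1 r3=8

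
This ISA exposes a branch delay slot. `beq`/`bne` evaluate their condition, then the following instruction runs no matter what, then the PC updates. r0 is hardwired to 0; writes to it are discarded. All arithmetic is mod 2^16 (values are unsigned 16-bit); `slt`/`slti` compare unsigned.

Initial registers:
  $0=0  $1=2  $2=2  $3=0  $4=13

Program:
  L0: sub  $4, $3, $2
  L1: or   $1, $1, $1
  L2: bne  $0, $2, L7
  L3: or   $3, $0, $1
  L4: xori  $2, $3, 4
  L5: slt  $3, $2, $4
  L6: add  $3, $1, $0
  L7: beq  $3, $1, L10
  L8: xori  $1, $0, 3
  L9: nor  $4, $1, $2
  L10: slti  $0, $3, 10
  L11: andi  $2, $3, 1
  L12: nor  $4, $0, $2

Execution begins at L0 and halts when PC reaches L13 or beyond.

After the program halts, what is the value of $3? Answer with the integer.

2

PC=0  sub  $4, $3, $2        | $0=0 $1=2 $2=2 $3=0 $4=65534
PC=1  or   $1, $1, $1        | $0=0 $1=2 $2=2 $3=0 $4=65534
PC=2  bne  $0, $2, L7        | $0=0 $1=2 $2=2 $3=0 $4=65534  [TAKEN]
PC=3  or   $3, $0, $1        | $0=0 $1=2 $2=2 $3=2 $4=65534
PC=7  beq  $3, $1, L10       | $0=0 $1=2 $2=2 $3=2 $4=65534  [TAKEN]
PC=8  xori  $1, $0, 3        | $0=0 $1=3 $2=2 $3=2 $4=65534
PC=10 slti  $0, $3, 10       | $0=0 $1=3 $2=2 $3=2 $4=65534
PC=11 andi  $2, $3, 1        | $0=0 $1=3 $2=0 $3=2 $4=65534
PC=12 nor  $4, $0, $2        | $0=0 $1=3 $2=0 $3=2 $4=65535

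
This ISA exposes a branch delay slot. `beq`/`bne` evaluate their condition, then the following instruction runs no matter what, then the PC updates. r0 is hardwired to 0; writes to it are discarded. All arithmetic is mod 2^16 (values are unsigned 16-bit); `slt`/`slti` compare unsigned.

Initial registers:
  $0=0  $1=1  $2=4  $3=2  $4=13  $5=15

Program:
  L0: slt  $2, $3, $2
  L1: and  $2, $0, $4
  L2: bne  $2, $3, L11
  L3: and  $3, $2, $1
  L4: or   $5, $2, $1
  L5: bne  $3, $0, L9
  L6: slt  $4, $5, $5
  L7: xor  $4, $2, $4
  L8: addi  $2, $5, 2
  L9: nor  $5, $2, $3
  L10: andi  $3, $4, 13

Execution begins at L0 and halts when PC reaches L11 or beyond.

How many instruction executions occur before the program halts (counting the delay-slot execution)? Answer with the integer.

4

PC=0  slt  $2, $3, $2        | $0=0 $1=1 $2=1 $3=2 $4=13 $5=15
PC=1  and  $2, $0, $4        | $0=0 $1=1 $2=0 $3=2 $4=13 $5=15
PC=2  bne  $2, $3, L11       | $0=0 $1=1 $2=0 $3=2 $4=13 $5=15  [TAKEN]
PC=3  and  $3, $2, $1        | $0=0 $1=1 $2=0 $3=0 $4=13 $5=15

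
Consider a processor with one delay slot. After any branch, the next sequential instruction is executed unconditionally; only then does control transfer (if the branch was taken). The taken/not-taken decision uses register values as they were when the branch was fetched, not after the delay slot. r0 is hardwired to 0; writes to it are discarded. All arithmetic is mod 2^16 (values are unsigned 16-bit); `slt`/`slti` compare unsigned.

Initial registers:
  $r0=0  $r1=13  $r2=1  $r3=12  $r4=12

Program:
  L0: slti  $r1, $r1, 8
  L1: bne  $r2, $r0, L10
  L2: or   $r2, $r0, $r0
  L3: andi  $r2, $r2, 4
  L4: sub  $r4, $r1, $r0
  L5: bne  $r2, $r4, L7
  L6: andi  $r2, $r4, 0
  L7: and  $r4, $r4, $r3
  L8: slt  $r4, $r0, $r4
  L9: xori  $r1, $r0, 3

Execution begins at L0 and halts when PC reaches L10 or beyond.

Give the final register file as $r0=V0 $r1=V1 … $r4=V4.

PC=0  slti  $r1, $r1, 8      | $r0=0 $r1=0 $r2=1 $r3=12 $r4=12
PC=1  bne  $r2, $r0, L10     | $r0=0 $r1=0 $r2=1 $r3=12 $r4=12  [TAKEN]
PC=2  or   $r2, $r0, $r0     | $r0=0 $r1=0 $r2=0 $r3=12 $r4=12

$r0=0 $r1=0 $r2=0 $r3=12 $r4=12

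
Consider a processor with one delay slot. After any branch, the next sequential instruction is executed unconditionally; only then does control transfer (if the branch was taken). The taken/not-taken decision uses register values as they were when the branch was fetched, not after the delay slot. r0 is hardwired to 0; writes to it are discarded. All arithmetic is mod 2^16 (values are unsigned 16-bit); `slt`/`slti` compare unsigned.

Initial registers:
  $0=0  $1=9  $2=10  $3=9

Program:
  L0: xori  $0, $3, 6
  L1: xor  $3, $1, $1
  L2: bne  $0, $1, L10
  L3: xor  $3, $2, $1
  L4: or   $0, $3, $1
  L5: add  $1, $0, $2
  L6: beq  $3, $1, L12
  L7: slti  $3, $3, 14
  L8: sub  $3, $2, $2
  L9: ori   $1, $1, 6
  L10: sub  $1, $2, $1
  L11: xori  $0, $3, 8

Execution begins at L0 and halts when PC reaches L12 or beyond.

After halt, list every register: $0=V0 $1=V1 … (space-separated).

[0] xori  $0, $3, 6  →  {$0:0, $1:9, $2:10, $3:9}
[1] xor  $3, $1, $1  →  {$0:0, $1:9, $2:10, $3:0}
[2] bne  $0, $1, L10  →  {$0:0, $1:9, $2:10, $3:0}  ⟨branch taken⟩
[3] xor  $3, $2, $1  →  {$0:0, $1:9, $2:10, $3:3}
[10] sub  $1, $2, $1  →  {$0:0, $1:1, $2:10, $3:3}
[11] xori  $0, $3, 8  →  {$0:0, $1:1, $2:10, $3:3}

$0=0 $1=1 $2=10 $3=3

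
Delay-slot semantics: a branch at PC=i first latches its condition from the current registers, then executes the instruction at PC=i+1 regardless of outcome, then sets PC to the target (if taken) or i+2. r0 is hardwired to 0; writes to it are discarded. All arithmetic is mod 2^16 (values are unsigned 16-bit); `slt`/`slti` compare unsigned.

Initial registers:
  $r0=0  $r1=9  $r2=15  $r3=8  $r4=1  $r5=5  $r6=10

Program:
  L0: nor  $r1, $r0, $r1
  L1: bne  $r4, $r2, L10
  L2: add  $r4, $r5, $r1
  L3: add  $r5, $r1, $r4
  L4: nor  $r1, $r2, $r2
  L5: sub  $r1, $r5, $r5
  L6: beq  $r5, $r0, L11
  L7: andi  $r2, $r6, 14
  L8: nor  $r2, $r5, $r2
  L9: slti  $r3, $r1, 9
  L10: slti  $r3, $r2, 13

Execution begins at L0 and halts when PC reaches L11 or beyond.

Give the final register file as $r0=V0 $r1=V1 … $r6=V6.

$r0=0 $r1=65526 $r2=15 $r3=0 $r4=65531 $r5=5 $r6=10

[0] nor  $r1, $r0, $r1  →  {$r0:0, $r1:65526, $r2:15, $r3:8, $r4:1, $r5:5, $r6:10}
[1] bne  $r4, $r2, L10  →  {$r0:0, $r1:65526, $r2:15, $r3:8, $r4:1, $r5:5, $r6:10}  ⟨branch taken⟩
[2] add  $r4, $r5, $r1  →  {$r0:0, $r1:65526, $r2:15, $r3:8, $r4:65531, $r5:5, $r6:10}
[10] slti  $r3, $r2, 13  →  {$r0:0, $r1:65526, $r2:15, $r3:0, $r4:65531, $r5:5, $r6:10}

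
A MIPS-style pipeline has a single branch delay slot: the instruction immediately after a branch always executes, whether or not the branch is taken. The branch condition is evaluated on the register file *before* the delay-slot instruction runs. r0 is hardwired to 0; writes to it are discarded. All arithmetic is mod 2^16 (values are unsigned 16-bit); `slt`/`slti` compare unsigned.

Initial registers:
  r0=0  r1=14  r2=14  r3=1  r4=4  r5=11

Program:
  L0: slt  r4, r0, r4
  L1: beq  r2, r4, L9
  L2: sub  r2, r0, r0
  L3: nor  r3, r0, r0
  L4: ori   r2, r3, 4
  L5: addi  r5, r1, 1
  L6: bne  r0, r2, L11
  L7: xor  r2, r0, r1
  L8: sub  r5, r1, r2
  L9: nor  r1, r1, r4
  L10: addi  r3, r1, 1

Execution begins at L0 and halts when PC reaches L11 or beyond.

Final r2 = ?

[0] slt  r4, r0, r4  →  {r0:0, r1:14, r2:14, r3:1, r4:1, r5:11}
[1] beq  r2, r4, L9  →  {r0:0, r1:14, r2:14, r3:1, r4:1, r5:11}  ⟨branch fallthrough⟩
[2] sub  r2, r0, r0  →  {r0:0, r1:14, r2:0, r3:1, r4:1, r5:11}
[3] nor  r3, r0, r0  →  {r0:0, r1:14, r2:0, r3:65535, r4:1, r5:11}
[4] ori   r2, r3, 4  →  {r0:0, r1:14, r2:65535, r3:65535, r4:1, r5:11}
[5] addi  r5, r1, 1  →  {r0:0, r1:14, r2:65535, r3:65535, r4:1, r5:15}
[6] bne  r0, r2, L11  →  {r0:0, r1:14, r2:65535, r3:65535, r4:1, r5:15}  ⟨branch taken⟩
[7] xor  r2, r0, r1  →  {r0:0, r1:14, r2:14, r3:65535, r4:1, r5:15}

14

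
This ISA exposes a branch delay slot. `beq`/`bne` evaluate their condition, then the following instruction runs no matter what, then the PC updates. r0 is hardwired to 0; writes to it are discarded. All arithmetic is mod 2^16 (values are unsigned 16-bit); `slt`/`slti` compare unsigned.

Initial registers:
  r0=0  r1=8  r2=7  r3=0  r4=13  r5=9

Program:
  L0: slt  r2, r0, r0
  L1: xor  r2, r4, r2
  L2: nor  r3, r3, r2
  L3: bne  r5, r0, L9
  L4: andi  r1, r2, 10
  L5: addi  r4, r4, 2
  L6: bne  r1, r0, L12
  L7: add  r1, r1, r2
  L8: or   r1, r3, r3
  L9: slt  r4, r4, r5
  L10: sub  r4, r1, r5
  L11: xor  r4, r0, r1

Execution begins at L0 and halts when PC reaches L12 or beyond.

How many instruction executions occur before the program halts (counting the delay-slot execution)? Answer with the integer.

8

[0] slt  r2, r0, r0  →  {r0:0, r1:8, r2:0, r3:0, r4:13, r5:9}
[1] xor  r2, r4, r2  →  {r0:0, r1:8, r2:13, r3:0, r4:13, r5:9}
[2] nor  r3, r3, r2  →  {r0:0, r1:8, r2:13, r3:65522, r4:13, r5:9}
[3] bne  r5, r0, L9  →  {r0:0, r1:8, r2:13, r3:65522, r4:13, r5:9}  ⟨branch taken⟩
[4] andi  r1, r2, 10  →  {r0:0, r1:8, r2:13, r3:65522, r4:13, r5:9}
[9] slt  r4, r4, r5  →  {r0:0, r1:8, r2:13, r3:65522, r4:0, r5:9}
[10] sub  r4, r1, r5  →  {r0:0, r1:8, r2:13, r3:65522, r4:65535, r5:9}
[11] xor  r4, r0, r1  →  {r0:0, r1:8, r2:13, r3:65522, r4:8, r5:9}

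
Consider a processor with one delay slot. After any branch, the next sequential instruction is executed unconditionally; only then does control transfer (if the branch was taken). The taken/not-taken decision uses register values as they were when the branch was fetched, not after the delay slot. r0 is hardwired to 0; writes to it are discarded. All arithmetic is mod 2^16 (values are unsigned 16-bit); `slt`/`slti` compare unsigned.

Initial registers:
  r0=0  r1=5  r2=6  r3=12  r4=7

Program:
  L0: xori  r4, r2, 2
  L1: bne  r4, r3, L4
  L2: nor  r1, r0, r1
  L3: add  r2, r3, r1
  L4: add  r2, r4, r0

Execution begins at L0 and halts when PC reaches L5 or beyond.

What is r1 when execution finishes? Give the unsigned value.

65530

  step pc=0: xori  r4, r2, 2  regs=(0,5,6,12,4)
  step pc=1: bne  r4, r3, L4  cond=T  regs=(0,5,6,12,4)
  step pc=2: nor  r1, r0, r1  regs=(0,65530,6,12,4)
  step pc=4: add  r2, r4, r0  regs=(0,65530,4,12,4)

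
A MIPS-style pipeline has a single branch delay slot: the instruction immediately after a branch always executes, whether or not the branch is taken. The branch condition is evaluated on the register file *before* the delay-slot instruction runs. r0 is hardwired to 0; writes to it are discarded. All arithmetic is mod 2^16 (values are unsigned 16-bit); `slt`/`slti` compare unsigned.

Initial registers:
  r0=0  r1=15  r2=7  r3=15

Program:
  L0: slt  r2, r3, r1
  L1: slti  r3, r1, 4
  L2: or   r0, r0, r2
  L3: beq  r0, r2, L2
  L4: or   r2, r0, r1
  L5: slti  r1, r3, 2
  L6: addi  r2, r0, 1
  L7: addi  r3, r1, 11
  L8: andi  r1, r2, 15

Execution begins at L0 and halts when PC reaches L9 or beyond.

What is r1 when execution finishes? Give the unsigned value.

  step pc=0: slt  r2, r3, r1  regs=(0,15,0,15)
  step pc=1: slti  r3, r1, 4  regs=(0,15,0,0)
  step pc=2: or   r0, r0, r2  regs=(0,15,0,0)
  step pc=3: beq  r0, r2, L2  cond=T  regs=(0,15,0,0)
  step pc=4: or   r2, r0, r1  regs=(0,15,15,0)
  step pc=2: or   r0, r0, r2  regs=(0,15,15,0)
  step pc=3: beq  r0, r2, L2  cond=F  regs=(0,15,15,0)
  step pc=4: or   r2, r0, r1  regs=(0,15,15,0)
  step pc=5: slti  r1, r3, 2  regs=(0,1,15,0)
  step pc=6: addi  r2, r0, 1  regs=(0,1,1,0)
  step pc=7: addi  r3, r1, 11  regs=(0,1,1,12)
  step pc=8: andi  r1, r2, 15  regs=(0,1,1,12)

1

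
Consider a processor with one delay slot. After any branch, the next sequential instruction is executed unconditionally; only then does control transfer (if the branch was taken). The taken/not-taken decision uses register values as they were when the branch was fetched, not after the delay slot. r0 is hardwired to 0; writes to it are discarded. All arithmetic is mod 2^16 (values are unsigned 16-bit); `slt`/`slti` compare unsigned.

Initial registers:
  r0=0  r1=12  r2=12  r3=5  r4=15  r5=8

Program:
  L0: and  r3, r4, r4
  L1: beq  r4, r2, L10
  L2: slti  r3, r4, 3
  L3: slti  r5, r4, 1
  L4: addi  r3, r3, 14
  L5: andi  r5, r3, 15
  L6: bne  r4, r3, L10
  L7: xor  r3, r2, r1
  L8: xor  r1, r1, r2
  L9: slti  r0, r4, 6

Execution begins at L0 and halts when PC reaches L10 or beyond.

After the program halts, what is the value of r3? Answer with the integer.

0

PC=0  and  r3, r4, r4        | r0=0 r1=12 r2=12 r3=15 r4=15 r5=8
PC=1  beq  r4, r2, L10       | r0=0 r1=12 r2=12 r3=15 r4=15 r5=8  [not taken]
PC=2  slti  r3, r4, 3        | r0=0 r1=12 r2=12 r3=0 r4=15 r5=8
PC=3  slti  r5, r4, 1        | r0=0 r1=12 r2=12 r3=0 r4=15 r5=0
PC=4  addi  r3, r3, 14       | r0=0 r1=12 r2=12 r3=14 r4=15 r5=0
PC=5  andi  r5, r3, 15       | r0=0 r1=12 r2=12 r3=14 r4=15 r5=14
PC=6  bne  r4, r3, L10       | r0=0 r1=12 r2=12 r3=14 r4=15 r5=14  [TAKEN]
PC=7  xor  r3, r2, r1        | r0=0 r1=12 r2=12 r3=0 r4=15 r5=14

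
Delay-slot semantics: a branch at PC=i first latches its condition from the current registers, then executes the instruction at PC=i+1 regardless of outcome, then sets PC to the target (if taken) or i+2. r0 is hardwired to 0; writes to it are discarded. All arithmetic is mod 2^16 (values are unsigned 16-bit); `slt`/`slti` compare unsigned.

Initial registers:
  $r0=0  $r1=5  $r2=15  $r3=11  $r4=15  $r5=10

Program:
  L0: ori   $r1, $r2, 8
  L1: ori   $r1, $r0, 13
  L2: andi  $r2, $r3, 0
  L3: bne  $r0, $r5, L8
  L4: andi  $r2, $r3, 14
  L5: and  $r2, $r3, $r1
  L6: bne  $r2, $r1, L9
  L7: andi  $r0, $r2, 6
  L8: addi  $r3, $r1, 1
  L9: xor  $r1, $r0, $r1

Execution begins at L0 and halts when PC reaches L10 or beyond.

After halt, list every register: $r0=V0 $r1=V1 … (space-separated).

$r0=0 $r1=13 $r2=10 $r3=14 $r4=15 $r5=10

#0 ori   $r1, $r2, 8 ; 0/15/15/11/15/10
#1 ori   $r1, $r0, 13 ; 0/13/15/11/15/10
#2 andi  $r2, $r3, 0 ; 0/13/0/11/15/10
#3 bne  $r0, $r5, L8 ; 0/13/0/11/15/10 ; →target
#4 andi  $r2, $r3, 14 ; 0/13/10/11/15/10
#8 addi  $r3, $r1, 1 ; 0/13/10/14/15/10
#9 xor  $r1, $r0, $r1 ; 0/13/10/14/15/10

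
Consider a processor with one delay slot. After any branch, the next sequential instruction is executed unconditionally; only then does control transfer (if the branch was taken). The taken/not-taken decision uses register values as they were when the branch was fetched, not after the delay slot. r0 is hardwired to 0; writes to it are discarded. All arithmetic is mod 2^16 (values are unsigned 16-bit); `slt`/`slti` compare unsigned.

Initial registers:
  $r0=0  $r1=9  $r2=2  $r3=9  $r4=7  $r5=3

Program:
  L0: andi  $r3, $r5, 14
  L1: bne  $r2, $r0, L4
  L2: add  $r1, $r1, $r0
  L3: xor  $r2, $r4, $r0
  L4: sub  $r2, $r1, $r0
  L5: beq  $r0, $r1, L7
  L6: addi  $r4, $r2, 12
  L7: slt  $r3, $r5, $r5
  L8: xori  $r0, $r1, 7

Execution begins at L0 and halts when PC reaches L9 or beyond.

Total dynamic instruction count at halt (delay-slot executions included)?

  step pc=0: andi  $r3, $r5, 14  regs=(0,9,2,2,7,3)
  step pc=1: bne  $r2, $r0, L4  cond=T  regs=(0,9,2,2,7,3)
  step pc=2: add  $r1, $r1, $r0  regs=(0,9,2,2,7,3)
  step pc=4: sub  $r2, $r1, $r0  regs=(0,9,9,2,7,3)
  step pc=5: beq  $r0, $r1, L7  cond=F  regs=(0,9,9,2,7,3)
  step pc=6: addi  $r4, $r2, 12  regs=(0,9,9,2,21,3)
  step pc=7: slt  $r3, $r5, $r5  regs=(0,9,9,0,21,3)
  step pc=8: xori  $r0, $r1, 7  regs=(0,9,9,0,21,3)

8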